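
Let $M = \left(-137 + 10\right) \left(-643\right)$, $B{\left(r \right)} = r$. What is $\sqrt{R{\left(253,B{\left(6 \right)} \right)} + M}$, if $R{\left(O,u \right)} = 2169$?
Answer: $\sqrt{83830} \approx 289.53$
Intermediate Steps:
$M = 81661$ ($M = \left(-127\right) \left(-643\right) = 81661$)
$\sqrt{R{\left(253,B{\left(6 \right)} \right)} + M} = \sqrt{2169 + 81661} = \sqrt{83830}$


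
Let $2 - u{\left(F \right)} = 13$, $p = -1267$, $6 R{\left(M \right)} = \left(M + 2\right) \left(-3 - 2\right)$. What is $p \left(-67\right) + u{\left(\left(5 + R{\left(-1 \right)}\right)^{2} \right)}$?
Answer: $84878$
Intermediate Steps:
$R{\left(M \right)} = - \frac{5}{3} - \frac{5 M}{6}$ ($R{\left(M \right)} = \frac{\left(M + 2\right) \left(-3 - 2\right)}{6} = \frac{\left(2 + M\right) \left(-5\right)}{6} = \frac{-10 - 5 M}{6} = - \frac{5}{3} - \frac{5 M}{6}$)
$u{\left(F \right)} = -11$ ($u{\left(F \right)} = 2 - 13 = -11$)
$p \left(-67\right) + u{\left(\left(5 + R{\left(-1 \right)}\right)^{2} \right)} = \left(-1267\right) \left(-67\right) - 11 = 84889 - 11 = 84878$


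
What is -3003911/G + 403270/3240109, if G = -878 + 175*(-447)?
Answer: 9764898933109/256302342227 ≈ 38.099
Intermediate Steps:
G = -79103 (G = -878 - 78225 = -79103)
-3003911/G + 403270/3240109 = -3003911/(-79103) + 403270/3240109 = -3003911*(-1/79103) + 403270*(1/3240109) = 3003911/79103 + 403270/3240109 = 9764898933109/256302342227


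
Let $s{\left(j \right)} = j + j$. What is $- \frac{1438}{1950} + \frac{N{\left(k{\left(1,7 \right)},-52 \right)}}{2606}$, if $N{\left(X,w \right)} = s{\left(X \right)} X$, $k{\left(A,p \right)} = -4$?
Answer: $- \frac{921257}{1270425} \approx -0.72516$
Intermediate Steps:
$s{\left(j \right)} = 2 j$
$N{\left(X,w \right)} = 2 X^{2}$ ($N{\left(X,w \right)} = 2 X X = 2 X^{2}$)
$- \frac{1438}{1950} + \frac{N{\left(k{\left(1,7 \right)},-52 \right)}}{2606} = - \frac{1438}{1950} + \frac{2 \left(-4\right)^{2}}{2606} = \left(-1438\right) \frac{1}{1950} + 2 \cdot 16 \cdot \frac{1}{2606} = - \frac{719}{975} + 32 \cdot \frac{1}{2606} = - \frac{719}{975} + \frac{16}{1303} = - \frac{921257}{1270425}$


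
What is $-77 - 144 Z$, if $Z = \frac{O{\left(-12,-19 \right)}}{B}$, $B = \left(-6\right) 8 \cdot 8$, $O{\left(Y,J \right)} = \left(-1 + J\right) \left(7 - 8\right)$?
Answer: $- \frac{139}{2} \approx -69.5$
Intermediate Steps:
$O{\left(Y,J \right)} = 1 - J$ ($O{\left(Y,J \right)} = \left(-1 + J\right) \left(-1\right) = 1 - J$)
$B = -384$ ($B = \left(-48\right) 8 = -384$)
$Z = - \frac{5}{96}$ ($Z = \frac{1 - -19}{-384} = \left(1 + 19\right) \left(- \frac{1}{384}\right) = 20 \left(- \frac{1}{384}\right) = - \frac{5}{96} \approx -0.052083$)
$-77 - 144 Z = -77 - - \frac{15}{2} = -77 + \frac{15}{2} = - \frac{139}{2}$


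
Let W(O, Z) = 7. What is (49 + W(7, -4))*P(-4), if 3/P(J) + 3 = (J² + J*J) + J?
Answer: 168/25 ≈ 6.7200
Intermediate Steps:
P(J) = 3/(-3 + J + 2*J²) (P(J) = 3/(-3 + ((J² + J*J) + J)) = 3/(-3 + ((J² + J²) + J)) = 3/(-3 + (2*J² + J)) = 3/(-3 + (J + 2*J²)) = 3/(-3 + J + 2*J²))
(49 + W(7, -4))*P(-4) = (49 + 7)*(3/(-3 - 4 + 2*(-4)²)) = 56*(3/(-3 - 4 + 2*16)) = 56*(3/(-3 - 4 + 32)) = 56*(3/25) = 168/25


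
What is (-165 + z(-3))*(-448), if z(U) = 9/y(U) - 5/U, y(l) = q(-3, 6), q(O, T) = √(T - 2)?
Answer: 213472/3 ≈ 71157.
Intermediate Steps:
q(O, T) = √(-2 + T)
y(l) = 2 (y(l) = √(-2 + 6) = √4 = 2)
z(U) = 9/2 - 5/U
(-165 + z(-3))*(-448) = (-165 + (9/2 - 5/(-3)))*(-448) = (-165 + (9/2 - 5*(-⅓)))*(-448) = (-165 + (9/2 + 5/3))*(-448) = (-165 + 37/6)*(-448) = -953/6*(-448) = 213472/3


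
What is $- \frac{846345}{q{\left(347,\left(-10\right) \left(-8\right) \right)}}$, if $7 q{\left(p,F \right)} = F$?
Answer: $- \frac{1184883}{16} \approx -74055.0$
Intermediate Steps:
$q{\left(p,F \right)} = \frac{F}{7}$
$- \frac{846345}{q{\left(347,\left(-10\right) \left(-8\right) \right)}} = - \frac{846345}{\frac{1}{7} \left(\left(-10\right) \left(-8\right)\right)} = - \frac{846345}{\frac{1}{7} \cdot 80} = - \frac{846345}{\frac{80}{7}} = \left(-846345\right) \frac{7}{80} = - \frac{1184883}{16}$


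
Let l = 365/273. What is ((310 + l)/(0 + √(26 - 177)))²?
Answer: -7224150025/11253879 ≈ -641.93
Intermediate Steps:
l = 365/273 (l = 365*(1/273) = 365/273 ≈ 1.3370)
((310 + l)/(0 + √(26 - 177)))² = ((310 + 365/273)/(0 + √(26 - 177)))² = (84995/(273*(0 + √(-151))))² = (84995/(273*(0 + I*√151)))² = (84995/(273*((I*√151))))² = (84995*(-I*√151/151)/273)² = (-84995*I*√151/41223)² = -7224150025/11253879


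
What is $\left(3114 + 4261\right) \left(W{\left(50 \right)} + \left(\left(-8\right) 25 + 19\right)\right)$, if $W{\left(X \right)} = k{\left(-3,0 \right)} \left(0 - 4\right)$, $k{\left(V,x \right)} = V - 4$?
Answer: $-1128375$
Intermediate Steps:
$k{\left(V,x \right)} = -4 + V$
$W{\left(X \right)} = 28$ ($W{\left(X \right)} = \left(-4 - 3\right) \left(0 - 4\right) = \left(-7\right) \left(-4\right) = 28$)
$\left(3114 + 4261\right) \left(W{\left(50 \right)} + \left(\left(-8\right) 25 + 19\right)\right) = \left(3114 + 4261\right) \left(28 + \left(\left(-8\right) 25 + 19\right)\right) = 7375 \left(28 + \left(-200 + 19\right)\right) = 7375 \left(28 - 181\right) = 7375 \left(-153\right) = -1128375$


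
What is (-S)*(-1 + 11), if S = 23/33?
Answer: -230/33 ≈ -6.9697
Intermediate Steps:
S = 23/33 (S = 23*(1/33) = 23/33 ≈ 0.69697)
(-S)*(-1 + 11) = (-1*23/33)*(-1 + 11) = -23/33*10 = -230/33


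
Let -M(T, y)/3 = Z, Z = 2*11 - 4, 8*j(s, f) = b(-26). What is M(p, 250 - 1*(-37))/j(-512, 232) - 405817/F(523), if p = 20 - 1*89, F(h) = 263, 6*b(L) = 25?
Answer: -10827121/6575 ≈ -1646.7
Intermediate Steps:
b(L) = 25/6 (b(L) = (⅙)*25 = 25/6)
j(s, f) = 25/48 (j(s, f) = (⅛)*(25/6) = 25/48)
Z = 18 (Z = 22 - 4 = 18)
p = -69 (p = 20 - 89 = -69)
M(T, y) = -54 (M(T, y) = -3*18 = -54)
M(p, 250 - 1*(-37))/j(-512, 232) - 405817/F(523) = -54/25/48 - 405817/263 = -54*48/25 - 405817*1/263 = -2592/25 - 405817/263 = -10827121/6575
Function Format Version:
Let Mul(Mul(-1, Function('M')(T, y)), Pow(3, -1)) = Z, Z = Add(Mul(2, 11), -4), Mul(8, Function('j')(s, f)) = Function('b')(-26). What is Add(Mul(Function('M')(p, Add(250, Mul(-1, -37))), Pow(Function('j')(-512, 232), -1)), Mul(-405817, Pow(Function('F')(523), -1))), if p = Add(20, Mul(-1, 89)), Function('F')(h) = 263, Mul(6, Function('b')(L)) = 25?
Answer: Rational(-10827121, 6575) ≈ -1646.7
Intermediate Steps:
Function('b')(L) = Rational(25, 6) (Function('b')(L) = Mul(Rational(1, 6), 25) = Rational(25, 6))
Function('j')(s, f) = Rational(25, 48) (Function('j')(s, f) = Mul(Rational(1, 8), Rational(25, 6)) = Rational(25, 48))
Z = 18 (Z = Add(22, -4) = 18)
p = -69 (p = Add(20, -89) = -69)
Function('M')(T, y) = -54 (Function('M')(T, y) = Mul(-3, 18) = -54)
Add(Mul(Function('M')(p, Add(250, Mul(-1, -37))), Pow(Function('j')(-512, 232), -1)), Mul(-405817, Pow(Function('F')(523), -1))) = Add(Mul(-54, Pow(Rational(25, 48), -1)), Mul(-405817, Pow(263, -1))) = Add(Mul(-54, Rational(48, 25)), Mul(-405817, Rational(1, 263))) = Add(Rational(-2592, 25), Rational(-405817, 263)) = Rational(-10827121, 6575)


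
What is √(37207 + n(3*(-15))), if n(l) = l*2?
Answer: √37117 ≈ 192.66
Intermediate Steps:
n(l) = 2*l
√(37207 + n(3*(-15))) = √(37207 + 2*(3*(-15))) = √(37207 + 2*(-45)) = √(37207 - 90) = √37117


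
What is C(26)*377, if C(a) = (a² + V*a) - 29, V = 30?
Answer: 537979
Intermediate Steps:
C(a) = -29 + a² + 30*a (C(a) = (a² + 30*a) - 29 = -29 + a² + 30*a)
C(26)*377 = (-29 + 26² + 30*26)*377 = (-29 + 676 + 780)*377 = 1427*377 = 537979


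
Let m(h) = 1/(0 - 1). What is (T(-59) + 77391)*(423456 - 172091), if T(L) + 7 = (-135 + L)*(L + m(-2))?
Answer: 22377517760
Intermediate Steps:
m(h) = -1 (m(h) = 1/(-1) = -1)
T(L) = -7 + (-1 + L)*(-135 + L) (T(L) = -7 + (-135 + L)*(L - 1) = -7 + (-135 + L)*(-1 + L) = -7 + (-1 + L)*(-135 + L))
(T(-59) + 77391)*(423456 - 172091) = ((128 + (-59)**2 - 136*(-59)) + 77391)*(423456 - 172091) = ((128 + 3481 + 8024) + 77391)*251365 = (11633 + 77391)*251365 = 89024*251365 = 22377517760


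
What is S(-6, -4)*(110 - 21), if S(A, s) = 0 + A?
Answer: -534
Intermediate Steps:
S(A, s) = A
S(-6, -4)*(110 - 21) = -6*(110 - 21) = -6*89 = -534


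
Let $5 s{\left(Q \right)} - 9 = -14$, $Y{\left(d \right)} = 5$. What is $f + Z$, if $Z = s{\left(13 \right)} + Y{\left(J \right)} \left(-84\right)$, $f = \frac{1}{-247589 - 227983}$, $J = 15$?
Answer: $- \frac{200215813}{475572} \approx -421.0$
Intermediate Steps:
$f = - \frac{1}{475572}$ ($f = \frac{1}{-475572} = - \frac{1}{475572} \approx -2.1027 \cdot 10^{-6}$)
$s{\left(Q \right)} = -1$ ($s{\left(Q \right)} = \frac{9}{5} + \frac{1}{5} \left(-14\right) = \frac{9}{5} - \frac{14}{5} = -1$)
$Z = -421$ ($Z = -1 + 5 \left(-84\right) = -1 - 420 = -421$)
$f + Z = - \frac{1}{475572} - 421 = - \frac{200215813}{475572}$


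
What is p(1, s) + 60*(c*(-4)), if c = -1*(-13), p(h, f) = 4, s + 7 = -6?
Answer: -3116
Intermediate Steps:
s = -13 (s = -7 - 6 = -13)
c = 13
p(1, s) + 60*(c*(-4)) = 4 + 60*(13*(-4)) = 4 + 60*(-52) = 4 - 3120 = -3116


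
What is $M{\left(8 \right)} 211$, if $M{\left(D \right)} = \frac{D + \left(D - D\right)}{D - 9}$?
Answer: $-1688$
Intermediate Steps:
$M{\left(D \right)} = \frac{D}{-9 + D}$ ($M{\left(D \right)} = \frac{D + 0}{-9 + D} = \frac{D}{-9 + D}$)
$M{\left(8 \right)} 211 = \frac{8}{-9 + 8} \cdot 211 = \frac{8}{-1} \cdot 211 = 8 \left(-1\right) 211 = \left(-8\right) 211 = -1688$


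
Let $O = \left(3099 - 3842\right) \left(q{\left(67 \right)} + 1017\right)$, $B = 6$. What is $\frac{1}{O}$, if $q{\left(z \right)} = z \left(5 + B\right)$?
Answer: $- \frac{1}{1303222} \approx -7.6733 \cdot 10^{-7}$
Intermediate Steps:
$q{\left(z \right)} = 11 z$ ($q{\left(z \right)} = z \left(5 + 6\right) = z 11 = 11 z$)
$O = -1303222$ ($O = \left(3099 - 3842\right) \left(11 \cdot 67 + 1017\right) = - 743 \left(737 + 1017\right) = \left(-743\right) 1754 = -1303222$)
$\frac{1}{O} = \frac{1}{-1303222} = - \frac{1}{1303222}$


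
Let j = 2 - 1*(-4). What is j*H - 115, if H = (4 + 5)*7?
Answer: 263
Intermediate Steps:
H = 63 (H = 9*7 = 63)
j = 6 (j = 2 + 4 = 6)
j*H - 115 = 6*63 - 115 = 378 - 115 = 263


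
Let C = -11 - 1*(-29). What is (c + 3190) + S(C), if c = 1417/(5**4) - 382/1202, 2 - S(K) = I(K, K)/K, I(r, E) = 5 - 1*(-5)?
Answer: 10795667053/3380625 ≈ 3193.4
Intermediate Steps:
I(r, E) = 10 (I(r, E) = 5 + 5 = 10)
C = 18 (C = -11 + 29 = 18)
S(K) = 2 - 10/K
c = 732242/375625 (c = 1417/625 - 382*1/1202 = 1417*(1/625) - 191/601 = 1417/625 - 191/601 = 732242/375625 ≈ 1.9494)
(c + 3190) + S(C) = (732242/375625 + 3190) + (2 - 10/18) = 1198975992/375625 + (2 - 10*1/18) = 1198975992/375625 + (2 - 5/9) = 1198975992/375625 + 13/9 = 10795667053/3380625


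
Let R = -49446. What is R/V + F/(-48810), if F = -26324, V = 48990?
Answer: -3746155/7970673 ≈ -0.46999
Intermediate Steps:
R/V + F/(-48810) = -49446/48990 - 26324/(-48810) = -49446*1/48990 - 26324*(-1/48810) = -8241/8165 + 13162/24405 = -3746155/7970673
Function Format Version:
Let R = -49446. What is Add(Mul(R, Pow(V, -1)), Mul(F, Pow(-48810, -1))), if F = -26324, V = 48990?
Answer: Rational(-3746155, 7970673) ≈ -0.46999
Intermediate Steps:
Add(Mul(R, Pow(V, -1)), Mul(F, Pow(-48810, -1))) = Add(Mul(-49446, Pow(48990, -1)), Mul(-26324, Pow(-48810, -1))) = Add(Mul(-49446, Rational(1, 48990)), Mul(-26324, Rational(-1, 48810))) = Add(Rational(-8241, 8165), Rational(13162, 24405)) = Rational(-3746155, 7970673)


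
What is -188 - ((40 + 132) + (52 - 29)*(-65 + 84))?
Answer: -797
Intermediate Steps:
-188 - ((40 + 132) + (52 - 29)*(-65 + 84)) = -188 - (172 + 23*19) = -188 - (172 + 437) = -188 - 1*609 = -188 - 609 = -797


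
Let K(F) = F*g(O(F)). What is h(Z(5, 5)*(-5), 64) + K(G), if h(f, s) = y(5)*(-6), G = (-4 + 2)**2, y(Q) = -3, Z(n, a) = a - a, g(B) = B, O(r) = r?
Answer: 34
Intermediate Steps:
Z(n, a) = 0
G = 4 (G = (-2)**2 = 4)
h(f, s) = 18 (h(f, s) = -3*(-6) = 18)
K(F) = F**2 (K(F) = F*F = F**2)
h(Z(5, 5)*(-5), 64) + K(G) = 18 + 4**2 = 18 + 16 = 34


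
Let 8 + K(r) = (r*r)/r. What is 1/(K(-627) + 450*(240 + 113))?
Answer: 1/158215 ≈ 6.3205e-6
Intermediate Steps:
K(r) = -8 + r (K(r) = -8 + (r*r)/r = -8 + r²/r = -8 + r)
1/(K(-627) + 450*(240 + 113)) = 1/((-8 - 627) + 450*(240 + 113)) = 1/(-635 + 450*353) = 1/(-635 + 158850) = 1/158215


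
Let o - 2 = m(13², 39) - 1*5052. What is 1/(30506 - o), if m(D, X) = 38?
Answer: 1/35518 ≈ 2.8155e-5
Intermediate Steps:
o = -5012 (o = 2 + (38 - 1*5052) = 2 + (38 - 5052) = 2 - 5014 = -5012)
1/(30506 - o) = 1/(30506 - 1*(-5012)) = 1/(30506 + 5012) = 1/35518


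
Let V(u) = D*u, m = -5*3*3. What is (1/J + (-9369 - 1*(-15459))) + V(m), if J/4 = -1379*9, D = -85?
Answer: 492220259/49644 ≈ 9915.0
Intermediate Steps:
J = -49644 (J = 4*(-1379*9) = 4*(-12411) = -49644)
m = -45 (m = -15*3 = -45)
V(u) = -85*u
(1/J + (-9369 - 1*(-15459))) + V(m) = (1/(-49644) + (-9369 - 1*(-15459))) - 85*(-45) = (-1/49644 + (-9369 + 15459)) + 3825 = (-1/49644 + 6090) + 3825 = 302331959/49644 + 3825 = 492220259/49644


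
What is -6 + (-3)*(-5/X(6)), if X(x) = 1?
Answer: 9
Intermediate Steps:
-6 + (-3)*(-5/X(6)) = -6 + (-3)*(-5/1) = -6 + (-1*3)*(-5*1) = -6 - 3*(-5) = -6 + 15 = 9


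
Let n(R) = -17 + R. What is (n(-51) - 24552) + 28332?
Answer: 3712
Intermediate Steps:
(n(-51) - 24552) + 28332 = ((-17 - 51) - 24552) + 28332 = (-68 - 24552) + 28332 = -24620 + 28332 = 3712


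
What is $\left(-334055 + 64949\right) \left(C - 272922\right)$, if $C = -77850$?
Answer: $94394849832$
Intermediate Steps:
$\left(-334055 + 64949\right) \left(C - 272922\right) = \left(-334055 + 64949\right) \left(-77850 - 272922\right) = \left(-269106\right) \left(-350772\right) = 94394849832$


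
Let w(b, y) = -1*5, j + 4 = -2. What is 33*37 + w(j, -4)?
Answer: 1216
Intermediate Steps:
j = -6 (j = -4 - 2 = -6)
w(b, y) = -5
33*37 + w(j, -4) = 33*37 - 5 = 1221 - 5 = 1216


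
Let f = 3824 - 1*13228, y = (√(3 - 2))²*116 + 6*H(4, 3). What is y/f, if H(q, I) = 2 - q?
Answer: -26/2351 ≈ -0.011059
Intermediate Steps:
y = 104 (y = (√(3 - 2))²*116 + 6*(2 - 1*4) = (√1)²*116 + 6*(2 - 4) = 1²*116 + 6*(-2) = 1*116 - 12 = 116 - 12 = 104)
f = -9404 (f = 3824 - 13228 = -9404)
y/f = 104/(-9404) = 104*(-1/9404) = -26/2351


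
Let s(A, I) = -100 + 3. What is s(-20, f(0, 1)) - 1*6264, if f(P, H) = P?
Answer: -6361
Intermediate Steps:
s(A, I) = -97
s(-20, f(0, 1)) - 1*6264 = -97 - 1*6264 = -97 - 6264 = -6361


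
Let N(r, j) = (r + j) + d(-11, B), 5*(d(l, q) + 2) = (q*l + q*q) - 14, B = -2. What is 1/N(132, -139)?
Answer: -5/33 ≈ -0.15152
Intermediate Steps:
d(l, q) = -24/5 + q²/5 + l*q/5 (d(l, q) = -2 + ((q*l + q*q) - 14)/5 = -2 + ((l*q + q²) - 14)/5 = -2 + ((q² + l*q) - 14)/5 = -2 + (-14 + q² + l*q)/5 = -2 + (-14/5 + q²/5 + l*q/5) = -24/5 + q²/5 + l*q/5)
N(r, j) = ⅖ + j + r (N(r, j) = (r + j) + (-24/5 + (⅕)*(-2)² + (⅕)*(-11)*(-2)) = (j + r) + (-24/5 + (⅕)*4 + 22/5) = (j + r) + (-24/5 + ⅘ + 22/5) = (j + r) + ⅖ = ⅖ + j + r)
1/N(132, -139) = 1/(⅖ - 139 + 132) = 1/(-33/5) = -5/33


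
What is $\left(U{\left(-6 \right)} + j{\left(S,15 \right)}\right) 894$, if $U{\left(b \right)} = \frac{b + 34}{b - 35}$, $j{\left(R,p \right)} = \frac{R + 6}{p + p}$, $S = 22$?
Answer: $\frac{45892}{205} \approx 223.86$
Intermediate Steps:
$j{\left(R,p \right)} = \frac{6 + R}{2 p}$
$U{\left(b \right)} = \frac{34 + b}{-35 + b}$
$\left(U{\left(-6 \right)} + j{\left(S,15 \right)}\right) 894 = \left(\frac{34 - 6}{-35 - 6} + \frac{6 + 22}{2 \cdot 15}\right) 894 = \left(\frac{1}{-41} \cdot 28 + \frac{1}{2} \cdot \frac{1}{15} \cdot 28\right) 894 = \left(\left(- \frac{1}{41}\right) 28 + \frac{14}{15}\right) 894 = \left(- \frac{28}{41} + \frac{14}{15}\right) 894 = \frac{154}{615} \cdot 894 = \frac{45892}{205}$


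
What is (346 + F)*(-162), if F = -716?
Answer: 59940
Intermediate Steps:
(346 + F)*(-162) = (346 - 716)*(-162) = -370*(-162) = 59940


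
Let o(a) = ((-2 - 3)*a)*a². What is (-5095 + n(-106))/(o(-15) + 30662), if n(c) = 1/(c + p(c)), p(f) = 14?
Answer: -66963/624772 ≈ -0.10718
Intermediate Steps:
o(a) = -5*a³ (o(a) = (-5*a)*a² = -5*a³)
n(c) = 1/(14 + c) (n(c) = 1/(c + 14) = 1/(14 + c))
(-5095 + n(-106))/(o(-15) + 30662) = (-5095 + 1/(14 - 106))/(-5*(-15)³ + 30662) = (-5095 + 1/(-92))/(-5*(-3375) + 30662) = (-5095 - 1/92)/(16875 + 30662) = -468741/92/47537 = -468741/92*1/47537 = -66963/624772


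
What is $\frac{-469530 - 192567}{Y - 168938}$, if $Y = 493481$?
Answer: $- \frac{220699}{108181} \approx -2.0401$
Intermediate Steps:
$\frac{-469530 - 192567}{Y - 168938} = \frac{-469530 - 192567}{493481 - 168938} = - \frac{662097}{324543} = \left(-662097\right) \frac{1}{324543} = - \frac{220699}{108181}$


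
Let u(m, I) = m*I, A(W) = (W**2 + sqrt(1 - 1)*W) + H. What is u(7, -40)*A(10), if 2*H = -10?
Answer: -26600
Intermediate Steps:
H = -5 (H = (1/2)*(-10) = -5)
A(W) = -5 + W**2 (A(W) = (W**2 + sqrt(1 - 1)*W) - 5 = (W**2 + sqrt(0)*W) - 5 = (W**2 + 0*W) - 5 = (W**2 + 0) - 5 = W**2 - 5 = -5 + W**2)
u(m, I) = I*m
u(7, -40)*A(10) = (-40*7)*(-5 + 10**2) = -280*(-5 + 100) = -280*95 = -26600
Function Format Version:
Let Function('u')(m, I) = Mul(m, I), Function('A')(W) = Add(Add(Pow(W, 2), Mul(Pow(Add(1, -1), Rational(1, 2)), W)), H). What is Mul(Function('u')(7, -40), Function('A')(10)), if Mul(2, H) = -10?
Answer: -26600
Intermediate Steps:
H = -5 (H = Mul(Rational(1, 2), -10) = -5)
Function('A')(W) = Add(-5, Pow(W, 2)) (Function('A')(W) = Add(Add(Pow(W, 2), Mul(Pow(Add(1, -1), Rational(1, 2)), W)), -5) = Add(Add(Pow(W, 2), Mul(Pow(0, Rational(1, 2)), W)), -5) = Add(Add(Pow(W, 2), Mul(0, W)), -5) = Add(Add(Pow(W, 2), 0), -5) = Add(Pow(W, 2), -5) = Add(-5, Pow(W, 2)))
Function('u')(m, I) = Mul(I, m)
Mul(Function('u')(7, -40), Function('A')(10)) = Mul(Mul(-40, 7), Add(-5, Pow(10, 2))) = Mul(-280, Add(-5, 100)) = Mul(-280, 95) = -26600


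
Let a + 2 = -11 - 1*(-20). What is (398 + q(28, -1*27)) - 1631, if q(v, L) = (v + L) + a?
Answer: -1225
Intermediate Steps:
a = 7 (a = -2 + (-11 - 1*(-20)) = -2 + (-11 + 20) = -2 + 9 = 7)
q(v, L) = 7 + L + v (q(v, L) = (v + L) + 7 = (L + v) + 7 = 7 + L + v)
(398 + q(28, -1*27)) - 1631 = (398 + (7 - 1*27 + 28)) - 1631 = (398 + (7 - 27 + 28)) - 1631 = (398 + 8) - 1631 = 406 - 1631 = -1225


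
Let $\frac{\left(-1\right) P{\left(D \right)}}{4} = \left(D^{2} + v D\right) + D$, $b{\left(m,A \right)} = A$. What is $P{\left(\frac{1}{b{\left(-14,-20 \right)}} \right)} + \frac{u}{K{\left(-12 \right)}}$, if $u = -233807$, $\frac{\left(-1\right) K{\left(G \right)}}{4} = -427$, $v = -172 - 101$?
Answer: $- \frac{583463}{3050} \approx -191.3$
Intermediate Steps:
$v = -273$ ($v = -172 - 101 = -273$)
$K{\left(G \right)} = 1708$ ($K{\left(G \right)} = \left(-4\right) \left(-427\right) = 1708$)
$P{\left(D \right)} = - 4 D^{2} + 1088 D$ ($P{\left(D \right)} = - 4 \left(\left(D^{2} - 273 D\right) + D\right) = - 4 \left(D^{2} - 272 D\right) = - 4 D^{2} + 1088 D$)
$P{\left(\frac{1}{b{\left(-14,-20 \right)}} \right)} + \frac{u}{K{\left(-12 \right)}} = \frac{4 \left(272 - \frac{1}{-20}\right)}{-20} - \frac{233807}{1708} = 4 \left(- \frac{1}{20}\right) \left(272 - - \frac{1}{20}\right) - \frac{33401}{244} = 4 \left(- \frac{1}{20}\right) \left(272 + \frac{1}{20}\right) - \frac{33401}{244} = 4 \left(- \frac{1}{20}\right) \frac{5441}{20} - \frac{33401}{244} = - \frac{5441}{100} - \frac{33401}{244} = - \frac{583463}{3050}$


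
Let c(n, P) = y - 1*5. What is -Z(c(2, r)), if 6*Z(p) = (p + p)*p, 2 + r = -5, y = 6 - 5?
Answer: -16/3 ≈ -5.3333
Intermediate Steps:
y = 1
r = -7 (r = -2 - 5 = -7)
c(n, P) = -4 (c(n, P) = 1 - 1*5 = 1 - 5 = -4)
Z(p) = p**2/3 (Z(p) = ((p + p)*p)/6 = ((2*p)*p)/6 = (2*p**2)/6 = p**2/3)
-Z(c(2, r)) = -(-4)**2/3 = -16/3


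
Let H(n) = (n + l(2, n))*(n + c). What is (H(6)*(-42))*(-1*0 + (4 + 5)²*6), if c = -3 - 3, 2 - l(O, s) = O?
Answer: 0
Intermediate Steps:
l(O, s) = 2 - O
c = -6
H(n) = n*(-6 + n) (H(n) = (n + (2 - 1*2))*(n - 6) = (n + (2 - 2))*(-6 + n) = (n + 0)*(-6 + n) = n*(-6 + n))
(H(6)*(-42))*(-1*0 + (4 + 5)²*6) = ((6*(-6 + 6))*(-42))*(-1*0 + (4 + 5)²*6) = ((6*0)*(-42))*(0 + 9²*6) = (0*(-42))*(0 + 81*6) = 0*(0 + 486) = 0*486 = 0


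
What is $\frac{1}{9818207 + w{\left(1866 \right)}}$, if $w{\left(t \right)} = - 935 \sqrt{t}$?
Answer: $\frac{9818207}{96395557390999} + \frac{935 \sqrt{1866}}{96395557390999} \approx 1.0227 \cdot 10^{-7}$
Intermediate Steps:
$\frac{1}{9818207 + w{\left(1866 \right)}} = \frac{1}{9818207 - 935 \sqrt{1866}}$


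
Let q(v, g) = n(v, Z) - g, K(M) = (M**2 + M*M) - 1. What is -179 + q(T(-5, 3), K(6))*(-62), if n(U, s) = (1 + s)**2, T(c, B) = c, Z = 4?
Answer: 2673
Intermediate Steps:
K(M) = -1 + 2*M**2 (K(M) = (M**2 + M**2) - 1 = 2*M**2 - 1 = -1 + 2*M**2)
q(v, g) = 25 - g (q(v, g) = (1 + 4)**2 - g = 5**2 - g = 25 - g)
-179 + q(T(-5, 3), K(6))*(-62) = -179 + (25 - (-1 + 2*6**2))*(-62) = -179 + (25 - (-1 + 2*36))*(-62) = -179 + (25 - (-1 + 72))*(-62) = -179 + (25 - 1*71)*(-62) = -179 + (25 - 71)*(-62) = -179 - 46*(-62) = -179 + 2852 = 2673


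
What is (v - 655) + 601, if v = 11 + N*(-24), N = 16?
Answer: -427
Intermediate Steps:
v = -373 (v = 11 + 16*(-24) = 11 - 384 = -373)
(v - 655) + 601 = (-373 - 655) + 601 = -1028 + 601 = -427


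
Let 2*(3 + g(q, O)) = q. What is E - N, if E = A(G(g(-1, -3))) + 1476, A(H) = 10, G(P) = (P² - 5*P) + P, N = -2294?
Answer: 3780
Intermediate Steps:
g(q, O) = -3 + q/2
G(P) = P² - 4*P
E = 1486 (E = 10 + 1476 = 1486)
E - N = 1486 - 1*(-2294) = 1486 + 2294 = 3780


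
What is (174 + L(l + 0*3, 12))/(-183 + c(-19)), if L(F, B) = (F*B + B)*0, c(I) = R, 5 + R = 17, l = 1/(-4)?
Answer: -58/57 ≈ -1.0175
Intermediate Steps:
l = -¼ ≈ -0.25000
R = 12 (R = -5 + 17 = 12)
c(I) = 12
L(F, B) = 0 (L(F, B) = (B*F + B)*0 = (B + B*F)*0 = 0)
(174 + L(l + 0*3, 12))/(-183 + c(-19)) = (174 + 0)/(-183 + 12) = 174/(-171) = 174*(-1/171) = -58/57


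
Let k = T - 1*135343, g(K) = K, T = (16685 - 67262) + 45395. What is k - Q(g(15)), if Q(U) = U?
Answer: -140540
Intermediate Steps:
T = -5182 (T = -50577 + 45395 = -5182)
k = -140525 (k = -5182 - 1*135343 = -5182 - 135343 = -140525)
k - Q(g(15)) = -140525 - 1*15 = -140525 - 15 = -140540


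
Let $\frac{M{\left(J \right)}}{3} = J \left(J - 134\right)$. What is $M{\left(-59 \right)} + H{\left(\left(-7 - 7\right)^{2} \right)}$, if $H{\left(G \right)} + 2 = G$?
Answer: $34355$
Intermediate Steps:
$H{\left(G \right)} = -2 + G$
$M{\left(J \right)} = 3 J \left(-134 + J\right)$ ($M{\left(J \right)} = 3 J \left(J - 134\right) = 3 J \left(-134 + J\right)$)
$M{\left(-59 \right)} + H{\left(\left(-7 - 7\right)^{2} \right)} = 3 \left(-59\right) \left(-134 - 59\right) - \left(2 - \left(-7 - 7\right)^{2}\right) = 3 \left(-59\right) \left(-193\right) - \left(2 - \left(-14\right)^{2}\right) = 34161 + \left(-2 + 196\right) = 34161 + 194 = 34355$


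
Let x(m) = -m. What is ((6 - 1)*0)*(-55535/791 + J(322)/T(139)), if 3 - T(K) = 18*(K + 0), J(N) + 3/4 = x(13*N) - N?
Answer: 0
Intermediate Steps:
J(N) = -¾ - 14*N (J(N) = -¾ + (-13*N - N) = -¾ - 14*N)
T(K) = 3 - 18*K (T(K) = 3 - 18*(K + 0) = 3 - 18*K)
((6 - 1)*0)*(-55535/791 + J(322)/T(139)) = ((6 - 1)*0)*(-55535/791 + (-¾ - 14*322)/(3 - 18*139)) = (5*0)*(-55535*1/791 + (-¾ - 4508)/(3 - 2502)) = 0*(-55535/791 - 18035/4/(-2499)) = 0*(-55535/791 - 18035/4*(-1/2499)) = 0*(-55535/791 + 18035/9996) = 0*(-77266025/1129548) = 0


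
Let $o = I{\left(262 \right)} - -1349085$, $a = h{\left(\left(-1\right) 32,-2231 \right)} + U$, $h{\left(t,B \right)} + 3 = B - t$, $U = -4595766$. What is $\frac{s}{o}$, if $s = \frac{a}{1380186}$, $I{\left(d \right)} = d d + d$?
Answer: $- \frac{766328}{326181887721} \approx -2.3494 \cdot 10^{-6}$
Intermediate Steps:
$h{\left(t,B \right)} = -3 + B - t$ ($h{\left(t,B \right)} = -3 + \left(B - t\right) = -3 + B - t$)
$I{\left(d \right)} = d + d^{2}$ ($I{\left(d \right)} = d^{2} + d = d + d^{2}$)
$a = -4597968$ ($a = \left(-3 - 2231 - \left(-1\right) 32\right) - 4595766 = \left(-3 - 2231 - -32\right) - 4595766 = \left(-3 - 2231 + 32\right) - 4595766 = -2202 - 4595766 = -4597968$)
$o = 1417991$ ($o = 262 \left(1 + 262\right) - -1349085 = 262 \cdot 263 + 1349085 = 68906 + 1349085 = 1417991$)
$s = - \frac{766328}{230031}$ ($s = - \frac{4597968}{1380186} = \left(-4597968\right) \frac{1}{1380186} = - \frac{766328}{230031} \approx -3.3314$)
$\frac{s}{o} = - \frac{766328}{230031 \cdot 1417991} = \left(- \frac{766328}{230031}\right) \frac{1}{1417991} = - \frac{766328}{326181887721}$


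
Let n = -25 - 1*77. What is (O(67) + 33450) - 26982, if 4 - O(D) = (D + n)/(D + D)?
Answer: 867283/134 ≈ 6472.3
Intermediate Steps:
n = -102 (n = -25 - 77 = -102)
O(D) = 4 - (-102 + D)/(2*D) (O(D) = 4 - (D - 102)/(D + D) = 4 - (-102 + D)/(2*D))
(O(67) + 33450) - 26982 = ((7/2 + 51/67) + 33450) - 26982 = (571/134 + 33450) - 26982 = 4482871/134 - 26982 = 867283/134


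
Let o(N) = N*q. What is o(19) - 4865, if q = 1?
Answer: -4846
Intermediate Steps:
o(N) = N (o(N) = N*1 = N)
o(19) - 4865 = 19 - 4865 = -4846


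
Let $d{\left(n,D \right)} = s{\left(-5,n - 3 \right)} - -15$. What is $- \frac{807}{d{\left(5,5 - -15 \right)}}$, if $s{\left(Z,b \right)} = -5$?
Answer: $- \frac{807}{10} \approx -80.7$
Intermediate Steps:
$d{\left(n,D \right)} = 10$ ($d{\left(n,D \right)} = -5 - -15 = -5 + 15 = 10$)
$- \frac{807}{d{\left(5,5 - -15 \right)}} = - \frac{807}{10}$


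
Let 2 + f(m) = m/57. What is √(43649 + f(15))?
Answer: √15756662/19 ≈ 208.92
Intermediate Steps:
f(m) = -2 + m/57
√(43649 + f(15)) = √(43649 + (-2 + (1/57)*15)) = √(43649 + (-2 + 5/19)) = √(43649 - 33/19) = √(829298/19) = √15756662/19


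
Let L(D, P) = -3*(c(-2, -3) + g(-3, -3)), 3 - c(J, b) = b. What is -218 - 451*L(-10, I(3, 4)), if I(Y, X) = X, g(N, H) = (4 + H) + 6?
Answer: 17371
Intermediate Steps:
g(N, H) = 10 + H
c(J, b) = 3 - b
L(D, P) = -39 (L(D, P) = -3*((3 - 1*(-3)) + (10 - 3)) = -3*((3 + 3) + 7) = -3*(6 + 7) = -3*13 = -39)
-218 - 451*L(-10, I(3, 4)) = -218 - 451*(-39) = -218 + 17589 = 17371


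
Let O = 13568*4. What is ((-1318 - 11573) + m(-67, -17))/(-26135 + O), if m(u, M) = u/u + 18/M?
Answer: -219148/478329 ≈ -0.45815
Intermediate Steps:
O = 54272
m(u, M) = 1 + 18/M
((-1318 - 11573) + m(-67, -17))/(-26135 + O) = ((-1318 - 11573) + (18 - 17)/(-17))/(-26135 + 54272) = (-12891 - 1/17*1)/28137 = (-12891 - 1/17)*(1/28137) = -219148/17*1/28137 = -219148/478329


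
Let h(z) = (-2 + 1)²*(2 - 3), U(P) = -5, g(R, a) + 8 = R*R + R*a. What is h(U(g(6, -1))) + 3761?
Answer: 3760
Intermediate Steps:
g(R, a) = -8 + R² + R*a (g(R, a) = -8 + (R*R + R*a) = -8 + (R² + R*a) = -8 + R² + R*a)
h(z) = -1 (h(z) = (-1)²*(-1) = 1*(-1) = -1)
h(U(g(6, -1))) + 3761 = -1 + 3761 = 3760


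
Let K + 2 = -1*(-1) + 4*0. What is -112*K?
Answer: 112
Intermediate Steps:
K = -1 (K = -2 + (-1*(-1) + 4*0) = -2 + (1 + 0) = -2 + 1 = -1)
-112*K = -112*(-1) = 112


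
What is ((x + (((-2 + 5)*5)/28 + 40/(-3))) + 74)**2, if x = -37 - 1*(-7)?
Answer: 6869641/7056 ≈ 973.59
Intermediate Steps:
x = -30 (x = -37 + 7 = -30)
((x + (((-2 + 5)*5)/28 + 40/(-3))) + 74)**2 = ((-30 + (((-2 + 5)*5)/28 + 40/(-3))) + 74)**2 = ((-30 + ((3*5)*(1/28) + 40*(-1/3))) + 74)**2 = ((-30 + (15*(1/28) - 40/3)) + 74)**2 = ((-30 + (15/28 - 40/3)) + 74)**2 = ((-30 - 1075/84) + 74)**2 = (-3595/84 + 74)**2 = (2621/84)**2 = 6869641/7056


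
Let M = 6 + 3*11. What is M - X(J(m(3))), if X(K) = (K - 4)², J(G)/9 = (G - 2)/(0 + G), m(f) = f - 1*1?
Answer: 23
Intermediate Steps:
m(f) = -1 + f (m(f) = f - 1 = -1 + f)
M = 39 (M = 6 + 33 = 39)
J(G) = 9*(-2 + G)/G (J(G) = 9*((G - 2)/(0 + G)) = 9*((-2 + G)/G) = 9*(-2 + G)/G)
X(K) = (-4 + K)²
M - X(J(m(3))) = 39 - (-4 + (9 - 18/(-1 + 3)))² = 39 - (-4 + (9 - 18/2))² = 39 - (-4 + (9 - 18*½))² = 39 - (-4 + (9 - 9))² = 39 - (-4 + 0)² = 39 - 1*(-4)² = 39 - 1*16 = 39 - 16 = 23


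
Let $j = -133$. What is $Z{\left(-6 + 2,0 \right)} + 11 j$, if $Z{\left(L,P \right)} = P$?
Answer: $-1463$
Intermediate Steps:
$Z{\left(-6 + 2,0 \right)} + 11 j = 0 + 11 \left(-133\right) = 0 - 1463 = -1463$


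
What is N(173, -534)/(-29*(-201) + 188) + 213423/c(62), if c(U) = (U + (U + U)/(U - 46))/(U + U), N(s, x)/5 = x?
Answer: 6848878342/18051 ≈ 3.7942e+5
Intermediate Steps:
N(s, x) = 5*x
c(U) = (U + 2*U/(-46 + U))/(2*U) (c(U) = (U + (2*U)/(-46 + U))/((2*U)) = (U + 2*U/(-46 + U))*(1/(2*U)) = (U + 2*U/(-46 + U))/(2*U))
N(173, -534)/(-29*(-201) + 188) + 213423/c(62) = (5*(-534))/(-29*(-201) + 188) + 213423/(((-44 + 62)/(2*(-46 + 62)))) = -2670/(5829 + 188) + 213423/(((1/2)*18/16)) = -2670/6017 + 213423/(((1/2)*(1/16)*18)) = -2670*1/6017 + 213423/(9/16) = -2670/6017 + 213423*(16/9) = -2670/6017 + 1138256/3 = 6848878342/18051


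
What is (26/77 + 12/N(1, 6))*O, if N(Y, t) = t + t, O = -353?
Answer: -36359/77 ≈ -472.19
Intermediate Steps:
N(Y, t) = 2*t
(26/77 + 12/N(1, 6))*O = (26/77 + 12/((2*6)))*(-353) = (26*(1/77) + 12/12)*(-353) = (26/77 + 12*(1/12))*(-353) = (26/77 + 1)*(-353) = (103/77)*(-353) = -36359/77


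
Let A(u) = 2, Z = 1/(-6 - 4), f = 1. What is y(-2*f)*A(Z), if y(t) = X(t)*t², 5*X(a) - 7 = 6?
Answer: 104/5 ≈ 20.800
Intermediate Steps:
Z = -⅒ (Z = 1/(-10) = -⅒ ≈ -0.10000)
X(a) = 13/5 (X(a) = 7/5 + (⅕)*6 = 7/5 + 6/5 = 13/5)
y(t) = 13*t²/5
y(-2*f)*A(Z) = (13*(-2*1)²/5)*2 = ((13/5)*(-2)²)*2 = ((13/5)*4)*2 = (52/5)*2 = 104/5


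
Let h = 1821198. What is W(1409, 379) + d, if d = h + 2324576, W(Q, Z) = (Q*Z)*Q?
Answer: 756567273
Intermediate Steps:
W(Q, Z) = Z*Q**2
d = 4145774 (d = 1821198 + 2324576 = 4145774)
W(1409, 379) + d = 379*1409**2 + 4145774 = 379*1985281 + 4145774 = 752421499 + 4145774 = 756567273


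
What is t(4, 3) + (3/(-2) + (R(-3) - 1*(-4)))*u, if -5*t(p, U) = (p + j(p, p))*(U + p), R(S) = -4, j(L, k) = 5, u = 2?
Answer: -78/5 ≈ -15.600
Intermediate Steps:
t(p, U) = -(5 + p)*(U + p)/5 (t(p, U) = -(p + 5)*(U + p)/5 = -(5 + p)*(U + p)/5)
t(4, 3) + (3/(-2) + (R(-3) - 1*(-4)))*u = (-1*3 - 1*4 - ⅕*4² - ⅕*3*4) + (3/(-2) + (-4 - 1*(-4)))*2 = (-3 - 4 - ⅕*16 - 12/5) + (3*(-½) + (-4 + 4))*2 = (-3 - 4 - 16/5 - 12/5) + (-3/2 + 0)*2 = -63/5 - 3/2*2 = -63/5 - 3 = -78/5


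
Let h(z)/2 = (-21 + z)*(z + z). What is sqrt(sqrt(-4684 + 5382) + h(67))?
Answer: sqrt(12328 + sqrt(698)) ≈ 111.15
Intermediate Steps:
h(z) = 4*z*(-21 + z) (h(z) = 2*((-21 + z)*(z + z)) = 2*((-21 + z)*(2*z)) = 2*(2*z*(-21 + z)) = 4*z*(-21 + z))
sqrt(sqrt(-4684 + 5382) + h(67)) = sqrt(sqrt(-4684 + 5382) + 4*67*(-21 + 67)) = sqrt(sqrt(698) + 4*67*46) = sqrt(sqrt(698) + 12328) = sqrt(12328 + sqrt(698))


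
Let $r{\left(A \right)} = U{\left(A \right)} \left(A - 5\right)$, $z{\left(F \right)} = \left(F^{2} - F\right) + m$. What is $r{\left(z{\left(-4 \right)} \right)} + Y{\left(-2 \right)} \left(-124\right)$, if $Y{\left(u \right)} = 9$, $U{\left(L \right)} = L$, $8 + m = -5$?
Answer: $-1102$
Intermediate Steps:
$m = -13$ ($m = -8 - 5 = -13$)
$z{\left(F \right)} = -13 + F^{2} - F$ ($z{\left(F \right)} = \left(F^{2} - F\right) - 13 = -13 + F^{2} - F$)
$r{\left(A \right)} = A \left(-5 + A\right)$ ($r{\left(A \right)} = A \left(A - 5\right) = A \left(-5 + A\right)$)
$r{\left(z{\left(-4 \right)} \right)} + Y{\left(-2 \right)} \left(-124\right) = \left(-13 + \left(-4\right)^{2} - -4\right) \left(-5 - \left(9 - 16\right)\right) + 9 \left(-124\right) = \left(-13 + 16 + 4\right) \left(-5 + \left(-13 + 16 + 4\right)\right) - 1116 = 7 \left(-5 + 7\right) - 1116 = 7 \cdot 2 - 1116 = 14 - 1116 = -1102$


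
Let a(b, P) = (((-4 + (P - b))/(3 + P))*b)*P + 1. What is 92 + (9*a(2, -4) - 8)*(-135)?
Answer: 97157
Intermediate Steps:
a(b, P) = 1 + P*b*(-4 + P - b)/(3 + P) (a(b, P) = (((-4 + P - b)/(3 + P))*b)*P + 1 = (b*(-4 + P - b)/(3 + P))*P + 1 = P*b*(-4 + P - b)/(3 + P) + 1 = 1 + P*b*(-4 + P - b)/(3 + P))
92 + (9*a(2, -4) - 8)*(-135) = 92 + (9*((3 - 4 + 2*(-4)² - 1*(-4)*2² - 4*(-4)*2)/(3 - 4)) - 8)*(-135) = 92 + (9*((3 - 4 + 2*16 - 1*(-4)*4 + 32)/(-1)) - 8)*(-135) = 92 + (9*(-(3 - 4 + 32 + 16 + 32)) - 8)*(-135) = 92 + (9*(-1*79) - 8)*(-135) = 92 + (9*(-79) - 8)*(-135) = 92 + (-711 - 8)*(-135) = 92 - 719*(-135) = 92 + 97065 = 97157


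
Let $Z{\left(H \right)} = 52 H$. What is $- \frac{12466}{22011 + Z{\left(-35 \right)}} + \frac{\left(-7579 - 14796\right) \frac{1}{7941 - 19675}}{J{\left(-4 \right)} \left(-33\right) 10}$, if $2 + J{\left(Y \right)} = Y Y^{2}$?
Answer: $- \frac{637088092939}{1032028721064} \approx -0.61732$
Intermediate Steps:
$J{\left(Y \right)} = -2 + Y^{3}$ ($J{\left(Y \right)} = -2 + Y Y^{2} = -2 + Y^{3}$)
$- \frac{12466}{22011 + Z{\left(-35 \right)}} + \frac{\left(-7579 - 14796\right) \frac{1}{7941 - 19675}}{J{\left(-4 \right)} \left(-33\right) 10} = - \frac{12466}{22011 + 52 \left(-35\right)} + \frac{\left(-7579 - 14796\right) \frac{1}{7941 - 19675}}{\left(-2 + \left(-4\right)^{3}\right) \left(-33\right) 10} = - \frac{12466}{22011 - 1820} + \frac{\left(-22375\right) \frac{1}{-11734}}{\left(-2 - 64\right) \left(-33\right) 10} = - \frac{12466}{20191} + \frac{\left(-22375\right) \left(- \frac{1}{11734}\right)}{\left(-66\right) \left(-33\right) 10} = \left(-12466\right) \frac{1}{20191} + \frac{22375}{11734 \cdot 2178 \cdot 10} = - \frac{12466}{20191} + \frac{22375}{11734 \cdot 21780} = - \frac{12466}{20191} + \frac{22375}{11734} \cdot \frac{1}{21780} = - \frac{12466}{20191} + \frac{4475}{51113304} = - \frac{637088092939}{1032028721064}$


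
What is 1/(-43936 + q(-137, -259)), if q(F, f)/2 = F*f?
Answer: 1/27030 ≈ 3.6996e-5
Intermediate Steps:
q(F, f) = 2*F*f (q(F, f) = 2*(F*f) = 2*F*f)
1/(-43936 + q(-137, -259)) = 1/(-43936 + 2*(-137)*(-259)) = 1/(-43936 + 70966) = 1/27030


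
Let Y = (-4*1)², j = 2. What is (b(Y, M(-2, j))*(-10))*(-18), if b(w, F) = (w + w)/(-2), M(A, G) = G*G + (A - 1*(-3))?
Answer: -2880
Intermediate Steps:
Y = 16 (Y = (-4)² = 16)
M(A, G) = 3 + A + G² (M(A, G) = G² + (A + 3) = G² + (3 + A) = 3 + A + G²)
b(w, F) = -w (b(w, F) = (2*w)*(-½) = -w)
(b(Y, M(-2, j))*(-10))*(-18) = (-1*16*(-10))*(-18) = -16*(-10)*(-18) = 160*(-18) = -2880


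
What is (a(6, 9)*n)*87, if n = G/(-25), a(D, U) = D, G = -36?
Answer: 18792/25 ≈ 751.68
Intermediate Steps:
n = 36/25 (n = -36/(-25) = -36*(-1/25) = 36/25 ≈ 1.4400)
(a(6, 9)*n)*87 = (6*(36/25))*87 = (216/25)*87 = 18792/25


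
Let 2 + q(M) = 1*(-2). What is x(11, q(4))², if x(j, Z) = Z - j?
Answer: 225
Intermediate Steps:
q(M) = -4 (q(M) = -2 + 1*(-2) = -2 - 2 = -4)
x(11, q(4))² = (-4 - 1*11)² = (-4 - 11)² = (-15)² = 225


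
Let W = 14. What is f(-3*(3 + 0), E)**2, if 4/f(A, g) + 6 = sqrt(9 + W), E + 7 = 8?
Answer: 16/(6 - sqrt(23))**2 ≈ 11.034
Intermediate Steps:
E = 1 (E = -7 + 8 = 1)
f(A, g) = 4/(-6 + sqrt(23)) (f(A, g) = 4/(-6 + sqrt(9 + 14)) = 4/(-6 + sqrt(23)))
f(-3*(3 + 0), E)**2 = (-24/13 - 4*sqrt(23)/13)**2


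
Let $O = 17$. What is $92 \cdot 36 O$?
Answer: $56304$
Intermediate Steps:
$92 \cdot 36 O = 92 \cdot 36 \cdot 17 = 3312 \cdot 17 = 56304$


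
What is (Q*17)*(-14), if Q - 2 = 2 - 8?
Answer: 952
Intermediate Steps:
Q = -4 (Q = 2 + (2 - 8) = 2 - 6 = -4)
(Q*17)*(-14) = -4*17*(-14) = -68*(-14) = 952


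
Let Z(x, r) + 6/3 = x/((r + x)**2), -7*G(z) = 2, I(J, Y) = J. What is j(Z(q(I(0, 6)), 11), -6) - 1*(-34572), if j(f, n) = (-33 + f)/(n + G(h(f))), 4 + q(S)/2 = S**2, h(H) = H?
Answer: 13692773/396 ≈ 34578.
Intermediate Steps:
q(S) = -8 + 2*S**2
G(z) = -2/7 (G(z) = -1/7*2 = -2/7)
Z(x, r) = -2 + x/(r + x)**2 (Z(x, r) = -2 + x/((r + x)**2) = -2 + x/(r + x)**2)
j(f, n) = (-33 + f)/(-2/7 + n) (j(f, n) = (-33 + f)/(n - 2/7) = (-33 + f)/(-2/7 + n))
j(Z(q(I(0, 6)), 11), -6) - 1*(-34572) = 7*(-33 + (-2 + (-8 + 2*0**2)/(11 + (-8 + 2*0**2))**2))/(-2 + 7*(-6)) - 1*(-34572) = 7*(-33 + (-2 + (-8 + 2*0)/(11 + (-8 + 2*0))**2))/(-2 - 42) + 34572 = 7*(-33 + (-2 + (-8 + 0)/(11 + (-8 + 0))**2))/(-44) + 34572 = 7*(-1/44)*(-33 + (-2 - 8/(11 - 8)**2)) + 34572 = 7*(-1/44)*(-33 + (-2 - 8/3**2)) + 34572 = 7*(-1/44)*(-33 + (-2 - 8*1/9)) + 34572 = 7*(-1/44)*(-33 + (-2 - 8/9)) + 34572 = 7*(-1/44)*(-33 - 26/9) + 34572 = 7*(-1/44)*(-323/9) + 34572 = 2261/396 + 34572 = 13692773/396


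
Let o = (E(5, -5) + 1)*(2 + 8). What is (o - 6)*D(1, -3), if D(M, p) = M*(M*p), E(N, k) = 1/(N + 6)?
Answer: -162/11 ≈ -14.727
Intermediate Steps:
E(N, k) = 1/(6 + N)
D(M, p) = p*M²
o = 120/11 (o = (1/(6 + 5) + 1)*(2 + 8) = (1/11 + 1)*10 = (12/11)*10 = 120/11 ≈ 10.909)
(o - 6)*D(1, -3) = (120/11 - 6)*(-3*1²) = 54*(-3*1)/11 = (54/11)*(-3) = -162/11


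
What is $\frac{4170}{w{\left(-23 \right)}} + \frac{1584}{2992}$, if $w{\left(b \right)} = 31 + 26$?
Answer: $\frac{23801}{323} \approx 73.687$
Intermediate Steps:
$w{\left(b \right)} = 57$
$\frac{4170}{w{\left(-23 \right)}} + \frac{1584}{2992} = \frac{4170}{57} + \frac{1584}{2992} = 4170 \cdot \frac{1}{57} + 1584 \cdot \frac{1}{2992} = \frac{1390}{19} + \frac{9}{17} = \frac{23801}{323}$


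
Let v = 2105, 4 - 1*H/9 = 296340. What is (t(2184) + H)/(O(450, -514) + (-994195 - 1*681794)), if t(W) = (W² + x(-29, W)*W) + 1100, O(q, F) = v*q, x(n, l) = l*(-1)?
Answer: 2665924/728739 ≈ 3.6583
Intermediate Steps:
H = -2667024 (H = 36 - 9*296340 = 36 - 2667060 = -2667024)
x(n, l) = -l
O(q, F) = 2105*q
t(W) = 1100 (t(W) = (W² + (-W)*W) + 1100 = (W² - W²) + 1100 = 0 + 1100 = 1100)
(t(2184) + H)/(O(450, -514) + (-994195 - 1*681794)) = (1100 - 2667024)/(2105*450 + (-994195 - 1*681794)) = -2665924/(947250 + (-994195 - 681794)) = -2665924/(947250 - 1675989) = -2665924/(-728739) = -2665924*(-1/728739) = 2665924/728739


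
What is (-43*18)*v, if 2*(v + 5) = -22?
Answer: 12384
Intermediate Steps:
v = -16 (v = -5 + (½)*(-22) = -5 - 11 = -16)
(-43*18)*v = -43*18*(-16) = -774*(-16) = 12384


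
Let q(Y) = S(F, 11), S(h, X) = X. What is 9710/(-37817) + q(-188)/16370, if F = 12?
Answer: -158536713/619064290 ≈ -0.25609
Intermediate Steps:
q(Y) = 11
9710/(-37817) + q(-188)/16370 = 9710/(-37817) + 11/16370 = 9710*(-1/37817) + 11*(1/16370) = -9710/37817 + 11/16370 = -158536713/619064290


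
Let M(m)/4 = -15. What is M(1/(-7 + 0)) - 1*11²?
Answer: -181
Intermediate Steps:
M(m) = -60 (M(m) = 4*(-15) = -60)
M(1/(-7 + 0)) - 1*11² = -60 - 1*11² = -60 - 1*121 = -60 - 121 = -181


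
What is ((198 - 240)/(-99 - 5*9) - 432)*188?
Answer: -486967/6 ≈ -81161.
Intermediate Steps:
((198 - 240)/(-99 - 5*9) - 432)*188 = (-42/(-99 - 45) - 432)*188 = (-42/(-144) - 432)*188 = (-42*(-1/144) - 432)*188 = (7/24 - 432)*188 = -10361/24*188 = -486967/6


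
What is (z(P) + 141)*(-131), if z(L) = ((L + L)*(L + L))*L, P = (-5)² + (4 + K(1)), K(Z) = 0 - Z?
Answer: -11521319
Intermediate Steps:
K(Z) = -Z
P = 28 (P = (-5)² + (4 - 1*1) = 25 + (4 - 1) = 25 + 3 = 28)
z(L) = 4*L³ (z(L) = ((2*L)*(2*L))*L = (4*L²)*L = 4*L³)
(z(P) + 141)*(-131) = (4*28³ + 141)*(-131) = (4*21952 + 141)*(-131) = (87808 + 141)*(-131) = 87949*(-131) = -11521319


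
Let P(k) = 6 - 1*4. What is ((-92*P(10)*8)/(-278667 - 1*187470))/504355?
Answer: 1472/235098526635 ≈ 6.2612e-9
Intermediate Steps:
P(k) = 2 (P(k) = 6 - 4 = 2)
((-92*P(10)*8)/(-278667 - 1*187470))/504355 = ((-92*2*8)/(-278667 - 1*187470))/504355 = ((-184*8)/(-278667 - 187470))*(1/504355) = -1472/(-466137)*(1/504355) = -1472*(-1/466137)*(1/504355) = (1472/466137)*(1/504355) = 1472/235098526635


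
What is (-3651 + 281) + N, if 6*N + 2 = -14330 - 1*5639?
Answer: -13397/2 ≈ -6698.5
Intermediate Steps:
N = -6657/2 (N = -⅓ + (-14330 - 1*5639)/6 = -⅓ + (-14330 - 5639)/6 = -⅓ + (⅙)*(-19969) = -⅓ - 19969/6 = -6657/2 ≈ -3328.5)
(-3651 + 281) + N = (-3651 + 281) - 6657/2 = -3370 - 6657/2 = -13397/2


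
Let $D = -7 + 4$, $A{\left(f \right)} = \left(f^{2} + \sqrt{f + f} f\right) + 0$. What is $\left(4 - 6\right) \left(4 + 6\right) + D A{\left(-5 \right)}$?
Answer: $-95 + 15 i \sqrt{10} \approx -95.0 + 47.434 i$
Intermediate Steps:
$A{\left(f \right)} = f^{2} + \sqrt{2} f^{\frac{3}{2}}$ ($A{\left(f \right)} = \left(f^{2} + \sqrt{2 f} f\right) + 0 = \left(f^{2} + \sqrt{2} \sqrt{f} f\right) + 0 = \left(f^{2} + \sqrt{2} f^{\frac{3}{2}}\right) + 0 = f^{2} + \sqrt{2} f^{\frac{3}{2}}$)
$D = -3$
$\left(4 - 6\right) \left(4 + 6\right) + D A{\left(-5 \right)} = \left(4 - 6\right) \left(4 + 6\right) - 3 \left(\left(-5\right)^{2} + \sqrt{2} \left(-5\right)^{\frac{3}{2}}\right) = \left(-2\right) 10 - 3 \left(25 + \sqrt{2} \left(- 5 i \sqrt{5}\right)\right) = -20 - 3 \left(25 - 5 i \sqrt{10}\right) = -20 - \left(75 - 15 i \sqrt{10}\right) = -95 + 15 i \sqrt{10}$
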